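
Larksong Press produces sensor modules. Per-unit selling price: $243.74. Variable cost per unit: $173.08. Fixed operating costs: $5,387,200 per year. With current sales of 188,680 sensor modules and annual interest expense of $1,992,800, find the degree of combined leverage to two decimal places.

Total contribution margin = 188,680 × $70.66 = $13,332,128.80.
Subtracting fixed costs: EBIT = $13,332,128.80 − $5,387,200 = $7,944,928.80. Interest = $1,992,800.00.
DOL = $13,332,128.80 ÷ $7,944,928.80 = 1.6781; DFL = $7,944,928.80 ÷ $5,952,128.80 = 1.3348.
DCL = DOL × DFL = 1.6781 × 1.3348 = 2.2399.

2.24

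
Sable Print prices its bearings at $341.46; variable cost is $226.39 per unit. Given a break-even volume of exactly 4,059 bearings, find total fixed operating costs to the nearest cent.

Contribution margin per unit = $341.46 − $226.39 = $115.07.
Since BE = FC / CM, FC = 4,059 × $115.07 = $467,069.13.

$467,069.13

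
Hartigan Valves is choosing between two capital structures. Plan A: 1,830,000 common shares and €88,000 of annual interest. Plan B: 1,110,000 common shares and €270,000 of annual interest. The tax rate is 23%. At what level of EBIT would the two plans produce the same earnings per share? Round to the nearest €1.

€550,583

At indifference, (EBIT − 88,000)(1 − t)/1,830,000 = (EBIT − 270,000)(1 − t)/1,110,000.
Cancelling (1 − t) and cross-multiplying: 1,110,000·(EBIT − 88,000) = 1,830,000·(EBIT − 270,000).
Solving, EBIT = (270,000·1,830,000 − 88,000·1,110,000) / (1,830,000 − 1,110,000) = 396,420,000,000 / 720,000 = 550,583.33.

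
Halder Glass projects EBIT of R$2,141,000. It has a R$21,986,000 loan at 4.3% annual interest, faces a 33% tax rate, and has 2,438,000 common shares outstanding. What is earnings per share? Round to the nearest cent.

Pre-tax income = R$2,141,000 − R$945,398.00 = R$1,195,602.00.
After tax at 33%: net income = R$1,195,602.00 × 0.67 = R$801,053.34.
Per share: R$801,053.34 / 2,438,000 shares = R$0.33.

R$0.33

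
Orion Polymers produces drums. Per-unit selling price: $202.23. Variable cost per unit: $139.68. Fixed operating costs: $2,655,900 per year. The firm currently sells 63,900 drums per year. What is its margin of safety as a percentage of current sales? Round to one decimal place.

33.6%

Each unit contributes $202.23 − $139.68 = $62.55. Break-even units = $2,655,900 ÷ $62.55 = 42,460.43; break-even revenue = 42,460.43 × $202.23 = $8,586,773.09.
Actual sales revenue = 63,900 × $202.23 = $12,922,497.00.
Margin of safety = ($12,922,497.00 − $8,586,773.09) ÷ $12,922,497.00 = 33.6%.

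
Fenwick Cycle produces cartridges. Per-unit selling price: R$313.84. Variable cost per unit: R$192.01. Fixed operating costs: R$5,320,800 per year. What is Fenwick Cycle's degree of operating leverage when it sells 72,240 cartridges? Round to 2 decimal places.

Total contribution margin = 72,240 × R$121.83 = R$8,800,999.20.
EBIT = R$8,800,999.20 − R$5,320,800 = R$3,480,199.20.
Degree of operating leverage = R$8,800,999.20 / R$3,480,199.20 = 2.5289.

2.53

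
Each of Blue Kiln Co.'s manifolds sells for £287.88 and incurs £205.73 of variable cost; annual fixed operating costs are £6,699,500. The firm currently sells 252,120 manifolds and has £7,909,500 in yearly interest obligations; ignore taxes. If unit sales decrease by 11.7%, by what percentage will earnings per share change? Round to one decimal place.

Total contribution margin = 252,120 × £82.15 = £20,711,658.00.
Operating income = contribution − fixed costs = £20,711,658.00 − £6,699,500 = £14,012,158.00.
Interest = £7,909,500.00, so EBIT − I = £6,102,658.00.
DCL = total CM / (EBIT − I) = £20,711,658.00 / £6,102,658.00 = 3.3939.
%ΔEPS = DCL × %ΔSales = 3.3939 × -11.7% = -39.7%.

-39.7%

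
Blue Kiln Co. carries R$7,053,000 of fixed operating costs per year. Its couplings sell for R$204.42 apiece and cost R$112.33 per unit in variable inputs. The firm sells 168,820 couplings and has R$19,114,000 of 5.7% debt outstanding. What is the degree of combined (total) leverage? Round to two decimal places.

At 168,820 units, contribution = 168,820 × R$92.09 = R$15,546,633.80.
EBIT = R$15,546,633.80 − R$7,053,000 = R$8,493,633.80. Interest = R$1,089,498.00.
DOL = R$15,546,633.80 ÷ R$8,493,633.80 = 1.8304; DFL = R$8,493,633.80 ÷ R$7,404,135.80 = 1.1471.
DCL = DOL × DFL = 1.8304 × 1.1471 = 2.0997.

2.10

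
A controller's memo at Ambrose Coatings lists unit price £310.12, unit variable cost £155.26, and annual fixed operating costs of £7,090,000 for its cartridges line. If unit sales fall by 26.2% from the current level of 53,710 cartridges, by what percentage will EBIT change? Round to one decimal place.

-177.5%

Total contribution margin = 53,710 × £154.86 = £8,317,530.60.
Operating income = contribution − fixed costs = £8,317,530.60 − £7,090,000 = £1,227,530.60.
So DOL = total CM / EBIT = £8,317,530.60 / £1,227,530.60 = 6.7758.
%ΔEBIT = DOL × %ΔSales = 6.7758 × -26.2% = -177.5%.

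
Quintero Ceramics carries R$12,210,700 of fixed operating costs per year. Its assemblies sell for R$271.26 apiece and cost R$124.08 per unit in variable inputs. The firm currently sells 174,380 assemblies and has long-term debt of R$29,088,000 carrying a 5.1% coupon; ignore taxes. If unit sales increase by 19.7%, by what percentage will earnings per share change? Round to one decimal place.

Contribution at this volume is 174,380 × R$147.18 = R$25,665,248.40.
Subtracting fixed costs: EBIT = R$25,665,248.40 − R$12,210,700 = R$13,454,548.40.
After interest of R$1,483,488.00, pre-tax earnings = R$11,971,060.40.
Degree of combined leverage = contribution ÷ (EBIT − I) = R$25,665,248.40 ÷ R$11,971,060.40 = 2.1439.
%ΔEPS = DCL × %ΔSales = 2.1439 × +19.7% = +42.2%.

+42.2%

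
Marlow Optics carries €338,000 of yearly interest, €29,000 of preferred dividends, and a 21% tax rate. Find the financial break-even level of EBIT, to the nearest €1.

€374,709

Grossing the preferred dividend up to pre-tax terms: €29,000 / (1 − 0.21) = €36,708.86.
EPS = 0 when EBIT covers interest plus the pre-tax preferred burden: €338,000 + €36,708.86 = €374,708.86.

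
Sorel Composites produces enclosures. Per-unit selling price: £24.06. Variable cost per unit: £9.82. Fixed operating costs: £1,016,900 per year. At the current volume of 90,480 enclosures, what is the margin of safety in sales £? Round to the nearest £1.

£458,788

Contribution margin per unit = £24.06 − £9.82 = £14.24. Break-even units = £1,016,900 ÷ £14.24 = 71,411.52; break-even revenue = 71,411.52 × £24.06 = £1,718,161.10.
Actual sales revenue = 90,480 × £24.06 = £2,176,948.80.
Margin of safety = £2,176,948.80 − £1,718,161.10 = £458,788.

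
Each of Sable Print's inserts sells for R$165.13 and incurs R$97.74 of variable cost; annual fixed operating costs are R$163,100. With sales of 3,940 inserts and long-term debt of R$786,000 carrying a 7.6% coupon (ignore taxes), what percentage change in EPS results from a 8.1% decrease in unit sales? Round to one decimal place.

-50.4%

Total contribution margin = 3,940 × R$67.39 = R$265,516.60.
EBIT = R$265,516.60 − R$163,100 = R$102,416.60.
After interest of R$59,736.00, pre-tax earnings = R$42,680.60.
DCL = total CM / (EBIT − I) = R$265,516.60 / R$42,680.60 = 6.2210.
%ΔEPS = DCL × %ΔSales = 6.2210 × -8.1% = -50.4%.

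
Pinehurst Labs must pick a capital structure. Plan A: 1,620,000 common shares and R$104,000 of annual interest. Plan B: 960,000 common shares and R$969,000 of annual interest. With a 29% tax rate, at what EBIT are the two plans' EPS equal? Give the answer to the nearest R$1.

R$2,227,182

Set EPS_A = EPS_B: (EBIT − R$104,000)(1 − 0.29) ÷ 1,620,000 = (EBIT − R$969,000)(1 − 0.29) ÷ 960,000.
The (1 − t) factor cancels: (EBIT − 104,000) × 960,000 = (EBIT − 969,000) × 1,620,000.
Solving, EBIT = (969,000·1,620,000 − 104,000·960,000) / (1,620,000 − 960,000) = 1,469,940,000,000 / 660,000 = 2,227,181.82.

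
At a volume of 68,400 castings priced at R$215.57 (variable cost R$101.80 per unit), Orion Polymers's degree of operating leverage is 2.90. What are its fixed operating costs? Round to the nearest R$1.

R$5,098,465

At 68,400 units, contribution = 68,400 × R$113.77 = R$7,781,868.00.
DOL = contribution / EBIT, so EBIT = R$7,781,868.00 / 2.90 = R$2,683,402.76.
And FC = contribution − EBIT = R$7,781,868.00 − R$2,683,402.76 = R$5,098,465.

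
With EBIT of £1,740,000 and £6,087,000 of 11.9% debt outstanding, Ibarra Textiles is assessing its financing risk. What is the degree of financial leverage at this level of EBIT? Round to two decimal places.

1.71

Annual interest charges come to £724,353.00.
Degree of financial leverage = EBIT / (EBIT − interest) = £1,740,000 / £1,015,647.00 = 1.7132.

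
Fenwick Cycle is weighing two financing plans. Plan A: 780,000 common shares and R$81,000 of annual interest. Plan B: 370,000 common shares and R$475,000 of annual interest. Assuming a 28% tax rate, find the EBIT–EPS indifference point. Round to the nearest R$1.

R$830,561

Set EPS_A = EPS_B: (EBIT − R$81,000)(1 − 0.28) ÷ 780,000 = (EBIT − R$475,000)(1 − 0.28) ÷ 370,000.
The (1 − t) factor cancels: (EBIT − 81,000) × 370,000 = (EBIT − 475,000) × 780,000.
Solving, EBIT = (475,000·780,000 − 81,000·370,000) / (780,000 − 370,000) = 340,530,000,000 / 410,000 = 830,560.98.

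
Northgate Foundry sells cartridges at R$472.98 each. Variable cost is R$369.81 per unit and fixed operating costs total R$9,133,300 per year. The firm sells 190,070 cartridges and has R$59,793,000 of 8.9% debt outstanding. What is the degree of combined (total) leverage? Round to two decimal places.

3.80

Total contribution margin = 190,070 × R$103.17 = R$19,609,521.90.
Subtracting fixed costs: EBIT = R$19,609,521.90 − R$9,133,300 = R$10,476,221.90. Interest = R$5,321,577.00, so EBIT − I = R$5,154,644.90.
DCL = contribution ÷ (EBIT − I) = R$19,609,521.90 ÷ R$5,154,644.90 = 3.8042.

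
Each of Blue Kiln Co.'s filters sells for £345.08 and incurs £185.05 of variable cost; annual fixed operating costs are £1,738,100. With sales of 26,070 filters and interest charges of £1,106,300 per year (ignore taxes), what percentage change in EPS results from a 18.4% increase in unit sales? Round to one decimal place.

+57.8%

Total contribution margin = 26,070 × £160.03 = £4,171,982.10.
EBIT = £4,171,982.10 − £1,738,100 = £2,433,882.10.
After interest of £1,106,300.00, pre-tax earnings = £1,327,582.10.
Degree of combined leverage = contribution ÷ (EBIT − I) = £4,171,982.10 ÷ £1,327,582.10 = 3.1425.
%ΔEPS = DCL × %ΔSales = 3.1425 × +18.4% = +57.8%.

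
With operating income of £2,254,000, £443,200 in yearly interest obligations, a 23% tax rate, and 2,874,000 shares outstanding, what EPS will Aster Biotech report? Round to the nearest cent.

Pre-tax income = £2,254,000 − £443,200.00 = £1,810,800.00.
After tax at 23%: net income = £1,810,800.00 × 0.77 = £1,394,316.00.
EPS = £1,394,316.00 ÷ 2,874,000 = £0.49.

£0.49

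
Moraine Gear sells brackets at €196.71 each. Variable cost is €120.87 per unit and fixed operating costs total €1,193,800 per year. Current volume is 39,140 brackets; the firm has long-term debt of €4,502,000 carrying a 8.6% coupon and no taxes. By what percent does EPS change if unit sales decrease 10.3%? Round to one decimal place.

Total contribution margin = 39,140 × €75.84 = €2,968,377.60.
Subtracting fixed costs: EBIT = €2,968,377.60 − €1,193,800 = €1,774,577.60.
After interest of €387,172.00, pre-tax earnings = €1,387,405.60.
DCL = total CM / (EBIT − I) = €2,968,377.60 / €1,387,405.60 = 2.1395.
%ΔEPS = DCL × %ΔSales = 2.1395 × -10.3% = -22.0%.

-22.0%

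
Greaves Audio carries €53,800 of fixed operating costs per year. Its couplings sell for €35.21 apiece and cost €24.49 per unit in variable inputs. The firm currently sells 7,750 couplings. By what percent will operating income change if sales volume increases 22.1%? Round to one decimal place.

Total contribution margin = 7,750 × €10.72 = €83,080.00.
Operating income = contribution − fixed costs = €83,080.00 − €53,800 = €29,280.00.
DOL = contribution ÷ EBIT = €83,080.00 ÷ €29,280.00 = 2.8374.
So EBIT moves 2.8374 × (+22.1%) = +62.7%.

+62.7%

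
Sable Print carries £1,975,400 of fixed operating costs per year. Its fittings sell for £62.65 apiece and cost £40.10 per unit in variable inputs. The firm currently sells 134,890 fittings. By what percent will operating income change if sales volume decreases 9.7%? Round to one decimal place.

Total contribution margin = 134,890 × £22.55 = £3,041,769.50.
Subtracting fixed costs: EBIT = £3,041,769.50 − £1,975,400 = £1,066,369.50.
So DOL = total CM / EBIT = £3,041,769.50 / £1,066,369.50 = 2.8525.
Operating income changes by 2.8525 × -9.7% = -27.7%.

-27.7%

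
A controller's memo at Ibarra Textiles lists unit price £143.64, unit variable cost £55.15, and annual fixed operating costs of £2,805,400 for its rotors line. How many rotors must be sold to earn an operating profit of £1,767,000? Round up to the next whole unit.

Contribution margin per unit = £143.64 − £55.15 = £88.49.
Need Q such that Q × £88.49 − £2,805,400 = £1,767,000, i.e. Q = £4,572,400 / £88.49 = 51,671.38 → 51,672.

51,672 rotors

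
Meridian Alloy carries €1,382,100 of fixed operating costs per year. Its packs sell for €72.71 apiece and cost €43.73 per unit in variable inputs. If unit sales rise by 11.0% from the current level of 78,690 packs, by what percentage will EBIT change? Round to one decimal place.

+27.9%

Contribution at this volume is 78,690 × €28.98 = €2,280,436.20.
EBIT = €2,280,436.20 − €1,382,100 = €898,336.20.
So DOL = total CM / EBIT = €2,280,436.20 / €898,336.20 = 2.5385.
Operating income changes by 2.5385 × +11.0% = +27.9%.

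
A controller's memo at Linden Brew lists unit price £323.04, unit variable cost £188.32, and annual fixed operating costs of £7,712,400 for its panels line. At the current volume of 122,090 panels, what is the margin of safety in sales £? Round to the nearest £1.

£20,946,681

Each unit contributes £323.04 − £188.32 = £134.72. Break-even units = £7,712,400 ÷ £134.72 = 57,247.62; break-even revenue = 57,247.62 × £323.04 = £18,493,272.68.
Current sales = 122,090 × £323.04 = £39,439,953.60.
Margin of safety = £39,439,953.60 − £18,493,272.68 = £20,946,681.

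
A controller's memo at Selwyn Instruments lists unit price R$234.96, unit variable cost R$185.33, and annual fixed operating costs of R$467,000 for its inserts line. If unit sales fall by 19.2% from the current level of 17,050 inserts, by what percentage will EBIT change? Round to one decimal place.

-42.8%

Contribution at this volume is 17,050 × R$49.63 = R$846,191.50.
Operating income = contribution − fixed costs = R$846,191.50 − R$467,000 = R$379,191.50.
So DOL = total CM / EBIT = R$846,191.50 / R$379,191.50 = 2.2316.
So EBIT moves 2.2316 × (-19.2%) = -42.8%.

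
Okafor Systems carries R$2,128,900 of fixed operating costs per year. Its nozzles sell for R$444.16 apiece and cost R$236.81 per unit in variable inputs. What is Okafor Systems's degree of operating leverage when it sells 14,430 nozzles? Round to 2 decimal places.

At 14,430 units, contribution = 14,430 × R$207.35 = R$2,992,060.50.
Operating income = contribution − fixed costs = R$2,992,060.50 − R$2,128,900 = R$863,160.50.
So DOL = total CM / EBIT = R$2,992,060.50 / R$863,160.50 = 3.4664.

3.47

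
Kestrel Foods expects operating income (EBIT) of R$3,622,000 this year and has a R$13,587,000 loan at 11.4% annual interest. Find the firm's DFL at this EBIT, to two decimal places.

1.75

Interest = R$1,548,918.00.
Degree of financial leverage = EBIT / (EBIT − interest) = R$3,622,000 / R$2,073,082.00 = 1.7472.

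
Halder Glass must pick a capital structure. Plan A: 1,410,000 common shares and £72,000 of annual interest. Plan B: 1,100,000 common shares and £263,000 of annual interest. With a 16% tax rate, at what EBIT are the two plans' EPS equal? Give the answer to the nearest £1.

£940,742

Set EPS_A = EPS_B: (EBIT − £72,000)(1 − 0.16) ÷ 1,410,000 = (EBIT − £263,000)(1 − 0.16) ÷ 1,100,000.
The (1 − t) factor cancels: (EBIT − 72,000) × 1,100,000 = (EBIT − 263,000) × 1,410,000.
Solving, EBIT = (263,000·1,410,000 − 72,000·1,100,000) / (1,410,000 − 1,100,000) = 291,630,000,000 / 310,000 = 940,741.94.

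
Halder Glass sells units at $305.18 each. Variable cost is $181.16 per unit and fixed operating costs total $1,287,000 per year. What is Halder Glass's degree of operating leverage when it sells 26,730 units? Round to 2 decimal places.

Total contribution margin = 26,730 × $124.02 = $3,315,054.60.
Subtracting fixed costs: EBIT = $3,315,054.60 − $1,287,000 = $2,028,054.60.
Degree of operating leverage = $3,315,054.60 / $2,028,054.60 = 1.6346.

1.63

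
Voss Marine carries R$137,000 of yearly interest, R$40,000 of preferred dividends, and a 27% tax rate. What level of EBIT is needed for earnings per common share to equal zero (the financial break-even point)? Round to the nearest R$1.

R$191,795

Grossing the preferred dividend up to pre-tax terms: R$40,000 / (1 − 0.27) = R$54,794.52.
Financial break-even EBIT = interest + D_p ÷ (1 − t) = R$137,000 + R$54,794.52 = R$191,794.52.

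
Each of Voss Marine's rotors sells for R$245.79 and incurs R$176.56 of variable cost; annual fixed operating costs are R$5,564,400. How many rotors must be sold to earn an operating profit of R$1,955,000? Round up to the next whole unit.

108,615 rotors

Unit CM = price − variable cost = R$245.79 − R$176.56 = R$69.23.
Need Q such that Q × R$69.23 − R$5,564,400 = R$1,955,000, i.e. Q = R$7,519,400 / R$69.23 = 108,614.76 → 108,615.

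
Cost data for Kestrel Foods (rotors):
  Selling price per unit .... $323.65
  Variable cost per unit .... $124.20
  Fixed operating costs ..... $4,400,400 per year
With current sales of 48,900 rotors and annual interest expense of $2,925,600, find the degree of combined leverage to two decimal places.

Total contribution margin = 48,900 × $199.45 = $9,753,105.00.
Subtracting fixed costs: EBIT = $9,753,105.00 − $4,400,400 = $5,352,705.00. Interest = $2,925,600.00, so EBIT − I = $2,427,105.00.
DCL = contribution ÷ (EBIT − I) = $9,753,105.00 ÷ $2,427,105.00 = 4.0184.

4.02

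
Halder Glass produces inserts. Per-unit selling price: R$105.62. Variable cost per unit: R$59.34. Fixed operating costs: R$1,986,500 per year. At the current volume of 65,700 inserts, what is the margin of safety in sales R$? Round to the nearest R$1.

Contribution margin per unit = R$105.62 − R$59.34 = R$46.28. Break-even units = R$1,986,500 ÷ R$46.28 = 42,923.51; break-even revenue = 42,923.51 × R$105.62 = R$4,533,581.03.
Current sales = 65,700 × R$105.62 = R$6,939,234.00.
Margin of safety = R$6,939,234.00 − R$4,533,581.03 = R$2,405,653.

R$2,405,653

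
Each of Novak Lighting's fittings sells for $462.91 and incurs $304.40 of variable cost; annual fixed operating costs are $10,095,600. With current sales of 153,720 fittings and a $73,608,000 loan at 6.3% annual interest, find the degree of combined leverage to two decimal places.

2.53

Total contribution margin = 153,720 × $158.51 = $24,366,157.20.
Operating income = contribution − fixed costs = $24,366,157.20 − $10,095,600 = $14,270,557.20. Interest = $4,637,304.00.
DOL = $24,366,157.20 ÷ $14,270,557.20 = 1.7074; DFL = $14,270,557.20 ÷ $9,633,253.20 = 1.4814.
DCL = DOL × DFL = 1.7074 × 1.4814 = 2.5293.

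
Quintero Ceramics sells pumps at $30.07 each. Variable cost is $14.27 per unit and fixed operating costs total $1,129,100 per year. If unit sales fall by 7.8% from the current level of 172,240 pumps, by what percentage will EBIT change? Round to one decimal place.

-13.3%

At 172,240 units, contribution = 172,240 × $15.80 = $2,721,392.00.
Operating income = contribution − fixed costs = $2,721,392.00 − $1,129,100 = $1,592,292.00.
DOL = contribution ÷ EBIT = $2,721,392.00 ÷ $1,592,292.00 = 1.7091.
Operating income changes by 1.7091 × -7.8% = -13.3%.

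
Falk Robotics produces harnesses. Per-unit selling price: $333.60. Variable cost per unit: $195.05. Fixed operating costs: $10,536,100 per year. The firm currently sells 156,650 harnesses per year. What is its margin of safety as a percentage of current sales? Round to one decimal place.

51.5%

Unit CM = price − variable cost = $333.60 − $195.05 = $138.55. Break-even units = $10,536,100 ÷ $138.55 = 76,045.47; break-even revenue = 76,045.47 × $333.60 = $25,368,769.11.
Current sales = 156,650 × $333.60 = $52,258,440.00.
Margin of safety = ($52,258,440.00 − $25,368,769.11) ÷ $52,258,440.00 = 51.5%.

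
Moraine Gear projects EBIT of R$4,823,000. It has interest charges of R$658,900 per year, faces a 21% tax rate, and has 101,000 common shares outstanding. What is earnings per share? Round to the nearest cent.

Pre-tax income = R$4,823,000 − R$658,900.00 = R$4,164,100.00.
After tax at 21%: net income = R$4,164,100.00 × 0.79 = R$3,289,639.00.
Per share: R$3,289,639.00 / 101,000 shares = R$32.57.

R$32.57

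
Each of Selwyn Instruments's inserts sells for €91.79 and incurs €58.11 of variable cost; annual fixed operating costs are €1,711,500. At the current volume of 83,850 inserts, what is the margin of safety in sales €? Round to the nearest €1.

€3,032,144

Unit CM = price − variable cost = €91.79 − €58.11 = €33.68. Break-even units = €1,711,500 ÷ €33.68 = 50,816.51; break-even revenue = 50,816.51 × €91.79 = €4,664,447.30.
Current sales = 83,850 × €91.79 = €7,696,591.50.
Margin of safety = €7,696,591.50 − €4,664,447.30 = €3,032,144.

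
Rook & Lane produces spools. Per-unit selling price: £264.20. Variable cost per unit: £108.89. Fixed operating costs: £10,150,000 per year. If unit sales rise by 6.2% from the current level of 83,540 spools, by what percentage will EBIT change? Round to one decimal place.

+28.5%

Contribution at this volume is 83,540 × £155.31 = £12,974,597.40.
Subtracting fixed costs: EBIT = £12,974,597.40 − £10,150,000 = £2,824,597.40.
Degree of operating leverage = £12,974,597.40 / £2,824,597.40 = 4.5934.
Operating income changes by 4.5934 × +6.2% = +28.5%.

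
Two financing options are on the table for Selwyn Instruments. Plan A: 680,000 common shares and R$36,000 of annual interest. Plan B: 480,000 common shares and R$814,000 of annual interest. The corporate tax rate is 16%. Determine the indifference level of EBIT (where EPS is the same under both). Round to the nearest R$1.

At indifference, (EBIT − 36,000)(1 − t)/680,000 = (EBIT − 814,000)(1 − t)/480,000.
The (1 − t) factor cancels: (EBIT − 36,000) × 480,000 = (EBIT − 814,000) × 680,000.
Solving, EBIT = (814,000·680,000 − 36,000·480,000) / (680,000 − 480,000) = 536,240,000,000 / 200,000 = 2,681,200.00.

R$2,681,200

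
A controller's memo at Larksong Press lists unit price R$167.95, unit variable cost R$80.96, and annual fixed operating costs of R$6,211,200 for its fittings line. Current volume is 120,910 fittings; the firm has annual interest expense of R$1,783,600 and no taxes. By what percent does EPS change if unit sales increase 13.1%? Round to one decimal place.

+54.6%

At 120,910 units, contribution = 120,910 × R$86.99 = R$10,517,960.90.
EBIT = R$10,517,960.90 − R$6,211,200 = R$4,306,760.90.
After interest of R$1,783,600.00, pre-tax earnings = R$2,523,160.90.
DCL = total CM / (EBIT − I) = R$10,517,960.90 / R$2,523,160.90 = 4.1686.
%ΔEPS = DCL × %ΔSales = 4.1686 × +13.1% = +54.6%.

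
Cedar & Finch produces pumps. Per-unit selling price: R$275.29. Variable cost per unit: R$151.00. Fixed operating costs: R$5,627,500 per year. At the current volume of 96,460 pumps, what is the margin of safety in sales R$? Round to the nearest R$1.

Unit CM = price − variable cost = R$275.29 − R$151.00 = R$124.29. Break-even units = R$5,627,500 ÷ R$124.29 = 45,277.17; break-even revenue = 45,277.17 × R$275.29 = R$12,464,353.33.
Actual sales revenue = 96,460 × R$275.29 = R$26,554,473.40.
Margin of safety = R$26,554,473.40 − R$12,464,353.33 = R$14,090,120.

R$14,090,120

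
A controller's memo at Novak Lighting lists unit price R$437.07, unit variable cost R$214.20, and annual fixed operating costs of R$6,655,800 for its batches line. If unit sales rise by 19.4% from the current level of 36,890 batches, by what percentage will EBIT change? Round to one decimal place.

+101.9%

Total contribution margin = 36,890 × R$222.87 = R$8,221,674.30.
Subtracting fixed costs: EBIT = R$8,221,674.30 − R$6,655,800 = R$1,565,874.30.
DOL = contribution ÷ EBIT = R$8,221,674.30 ÷ R$1,565,874.30 = 5.2505.
%ΔEBIT = DOL × %ΔSales = 5.2505 × +19.4% = +101.9%.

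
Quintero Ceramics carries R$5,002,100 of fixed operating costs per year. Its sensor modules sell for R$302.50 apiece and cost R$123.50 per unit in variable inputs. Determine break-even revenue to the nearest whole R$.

R$8,453,270

Contribution margin per unit = R$302.50 − R$123.50 = R$179.00, a CM ratio of R$179.00 ÷ R$302.50 = 0.5917.
Break-even revenue = fixed costs × price ÷ CM = R$5,002,100 × R$302.50 ÷ R$179.00 = R$8,453,270.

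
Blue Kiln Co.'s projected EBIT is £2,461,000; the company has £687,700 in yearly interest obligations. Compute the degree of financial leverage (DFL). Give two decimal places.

1.39

Annual interest charges come to £687,700.00.
Degree of financial leverage = EBIT / (EBIT − interest) = £2,461,000 / £1,773,300.00 = 1.3878.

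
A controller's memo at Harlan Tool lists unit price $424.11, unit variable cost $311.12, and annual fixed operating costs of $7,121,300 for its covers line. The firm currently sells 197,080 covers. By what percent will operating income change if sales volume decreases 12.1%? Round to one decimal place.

At 197,080 units, contribution = 197,080 × $112.99 = $22,268,069.20.
Operating income = contribution − fixed costs = $22,268,069.20 − $7,121,300 = $15,146,769.20.
So DOL = total CM / EBIT = $22,268,069.20 / $15,146,769.20 = 1.4702.
Operating income changes by 1.4702 × -12.1% = -17.8%.

-17.8%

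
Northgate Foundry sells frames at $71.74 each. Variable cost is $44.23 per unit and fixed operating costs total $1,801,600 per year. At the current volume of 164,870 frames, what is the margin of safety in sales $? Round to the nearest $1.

Contribution margin per unit = $71.74 − $44.23 = $27.51. Break-even units = $1,801,600 ÷ $27.51 = 65,488.91; break-even revenue = 65,488.91 × $71.74 = $4,698,174.63.
Current sales = 164,870 × $71.74 = $11,827,773.80.
Margin of safety = $11,827,773.80 − $4,698,174.63 = $7,129,599.

$7,129,599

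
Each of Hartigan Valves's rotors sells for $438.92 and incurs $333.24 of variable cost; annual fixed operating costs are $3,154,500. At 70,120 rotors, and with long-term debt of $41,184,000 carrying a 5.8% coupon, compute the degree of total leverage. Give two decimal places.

Contribution at this volume is 70,120 × $105.68 = $7,410,281.60.
Subtracting fixed costs: EBIT = $7,410,281.60 − $3,154,500 = $4,255,781.60. Interest = $2,388,672.00.
DOL = $7,410,281.60 ÷ $4,255,781.60 = 1.7412; DFL = $4,255,781.60 ÷ $1,867,109.60 = 2.2793.
DCL = DOL × DFL = 1.7412 × 2.2793 = 3.9687.

3.97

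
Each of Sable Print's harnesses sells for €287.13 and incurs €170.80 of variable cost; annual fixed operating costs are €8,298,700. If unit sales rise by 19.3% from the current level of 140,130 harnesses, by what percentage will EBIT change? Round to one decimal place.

+39.3%

At 140,130 units, contribution = 140,130 × €116.33 = €16,301,322.90.
EBIT = €16,301,322.90 − €8,298,700 = €8,002,622.90.
So DOL = total CM / EBIT = €16,301,322.90 / €8,002,622.90 = 2.0370.
So EBIT moves 2.0370 × (+19.3%) = +39.3%.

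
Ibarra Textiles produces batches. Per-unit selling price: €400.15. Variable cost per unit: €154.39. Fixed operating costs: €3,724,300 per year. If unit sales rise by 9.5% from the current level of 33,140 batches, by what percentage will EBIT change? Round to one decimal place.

Total contribution margin = 33,140 × €245.76 = €8,144,486.40.
EBIT = €8,144,486.40 − €3,724,300 = €4,420,186.40.
Degree of operating leverage = €8,144,486.40 / €4,420,186.40 = 1.8426.
%ΔEBIT = DOL × %ΔSales = 1.8426 × +9.5% = +17.5%.

+17.5%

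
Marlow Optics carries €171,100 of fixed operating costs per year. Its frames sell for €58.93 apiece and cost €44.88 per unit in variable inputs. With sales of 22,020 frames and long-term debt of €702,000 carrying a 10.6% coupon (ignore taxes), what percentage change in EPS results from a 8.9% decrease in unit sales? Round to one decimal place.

Contribution at this volume is 22,020 × €14.05 = €309,381.00.
Operating income = contribution − fixed costs = €309,381.00 − €171,100 = €138,281.00.
After interest of €74,412.00, pre-tax earnings = €63,869.00.
Degree of combined leverage = contribution ÷ (EBIT − I) = €309,381.00 ÷ €63,869.00 = 4.8440.
%ΔEPS = DCL × %ΔSales = 4.8440 × -8.9% = -43.1%.

-43.1%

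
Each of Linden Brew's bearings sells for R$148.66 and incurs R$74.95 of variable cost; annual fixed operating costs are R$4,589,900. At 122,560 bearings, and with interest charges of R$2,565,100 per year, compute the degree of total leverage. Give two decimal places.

At 122,560 units, contribution = 122,560 × R$73.71 = R$9,033,897.60.
EBIT = R$9,033,897.60 − R$4,589,900 = R$4,443,997.60. Interest = R$2,565,100.00, so EBIT − I = R$1,878,897.60.
Degree of total leverage = total CM / (EBIT − interest) = R$9,033,897.60 / R$1,878,897.60 = 4.8081.

4.81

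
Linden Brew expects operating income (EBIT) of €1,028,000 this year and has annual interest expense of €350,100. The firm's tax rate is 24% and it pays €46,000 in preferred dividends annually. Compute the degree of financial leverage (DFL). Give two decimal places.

1.67

Interest = €350,100.00.
Preferred dividends grossed up pre-tax: €46,000 / (1 − 0.24) = €60,526.32.
DFL = EBIT ÷ [EBIT − I − D_p/(1−t)] = €1,028,000 ÷ [€1,028,000 − €350,100.00 − €60,526.32] = €1,028,000 ÷ €617,373.68 = 1.6651.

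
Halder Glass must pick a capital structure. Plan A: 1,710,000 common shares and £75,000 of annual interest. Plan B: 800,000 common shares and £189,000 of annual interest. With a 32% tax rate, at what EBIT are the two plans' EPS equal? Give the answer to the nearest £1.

At indifference, (EBIT − 75,000)(1 − t)/1,710,000 = (EBIT − 189,000)(1 − t)/800,000.
The (1 − t) factor cancels: (EBIT − 75,000) × 800,000 = (EBIT − 189,000) × 1,710,000.
EBIT × (1,710,000 − 800,000) = 189,000 × 1,710,000 − 75,000 × 800,000 = 263,190,000,000, so EBIT = 263,190,000,000 ÷ 910,000 = 289,219.78.

£289,220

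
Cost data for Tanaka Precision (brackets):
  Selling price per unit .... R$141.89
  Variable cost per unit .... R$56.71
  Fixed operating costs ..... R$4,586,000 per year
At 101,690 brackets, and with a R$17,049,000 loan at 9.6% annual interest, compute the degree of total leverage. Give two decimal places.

3.55

At 101,690 units, contribution = 101,690 × R$85.18 = R$8,661,954.20.
Operating income = contribution − fixed costs = R$8,661,954.20 − R$4,586,000 = R$4,075,954.20. Interest = R$1,636,704.00, so EBIT − I = R$2,439,250.20.
Degree of total leverage = total CM / (EBIT − interest) = R$8,661,954.20 / R$2,439,250.20 = 3.5511.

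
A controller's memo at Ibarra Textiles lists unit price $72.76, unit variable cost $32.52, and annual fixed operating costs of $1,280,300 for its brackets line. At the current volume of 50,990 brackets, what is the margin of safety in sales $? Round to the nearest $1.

$1,395,057

Each unit contributes $72.76 − $32.52 = $40.24. Break-even units = $1,280,300 ÷ $40.24 = 31,816.60; break-even revenue = 31,816.60 × $72.76 = $2,314,975.84.
Current sales = 50,990 × $72.76 = $3,710,032.40.
Margin of safety = $3,710,032.40 − $2,314,975.84 = $1,395,057.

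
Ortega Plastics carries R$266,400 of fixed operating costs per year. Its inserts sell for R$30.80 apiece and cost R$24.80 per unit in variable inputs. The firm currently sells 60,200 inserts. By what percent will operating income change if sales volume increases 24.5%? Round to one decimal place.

At 60,200 units, contribution = 60,200 × R$6.00 = R$361,200.00.
EBIT = R$361,200.00 − R$266,400 = R$94,800.00.
Degree of operating leverage = R$361,200.00 / R$94,800.00 = 3.8101.
So EBIT moves 3.8101 × (+24.5%) = +93.3%.

+93.3%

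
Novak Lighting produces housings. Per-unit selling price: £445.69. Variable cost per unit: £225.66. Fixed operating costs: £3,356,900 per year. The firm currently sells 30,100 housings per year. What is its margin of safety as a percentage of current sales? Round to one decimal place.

Each unit contributes £445.69 − £225.66 = £220.03. Break-even units = £3,356,900 ÷ £220.03 = 15,256.56; break-even revenue = 15,256.56 × £445.69 = £6,799,694.41.
Actual sales revenue = 30,100 × £445.69 = £13,415,269.00.
Margin of safety = (£13,415,269.00 − £6,799,694.41) ÷ £13,415,269.00 = 49.3%.

49.3%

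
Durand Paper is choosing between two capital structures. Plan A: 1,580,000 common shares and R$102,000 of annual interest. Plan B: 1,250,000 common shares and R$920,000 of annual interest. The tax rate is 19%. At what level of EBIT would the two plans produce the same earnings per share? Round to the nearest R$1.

R$4,018,485

Set EPS_A = EPS_B: (EBIT − R$102,000)(1 − 0.19) ÷ 1,580,000 = (EBIT − R$920,000)(1 − 0.19) ÷ 1,250,000.
The (1 − t) factor cancels: (EBIT − 102,000) × 1,250,000 = (EBIT − 920,000) × 1,580,000.
EBIT × (1,580,000 − 1,250,000) = 920,000 × 1,580,000 − 102,000 × 1,250,000 = 1,326,100,000,000, so EBIT = 1,326,100,000,000 ÷ 330,000 = 4,018,484.85.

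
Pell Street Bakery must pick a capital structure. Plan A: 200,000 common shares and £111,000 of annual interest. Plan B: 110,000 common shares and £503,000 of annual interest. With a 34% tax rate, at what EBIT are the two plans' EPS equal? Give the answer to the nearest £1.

Set EPS_A = EPS_B: (EBIT − £111,000)(1 − 0.34) ÷ 200,000 = (EBIT − £503,000)(1 − 0.34) ÷ 110,000.
The (1 − t) factor cancels: (EBIT − 111,000) × 110,000 = (EBIT − 503,000) × 200,000.
EBIT × (200,000 − 110,000) = 503,000 × 200,000 − 111,000 × 110,000 = 88,390,000,000, so EBIT = 88,390,000,000 ÷ 90,000 = 982,111.11.

£982,111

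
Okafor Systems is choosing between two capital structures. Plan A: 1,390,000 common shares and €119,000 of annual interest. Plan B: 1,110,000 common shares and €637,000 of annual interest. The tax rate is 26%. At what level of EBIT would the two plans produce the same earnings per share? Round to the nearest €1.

Set EPS_A = EPS_B: (EBIT − €119,000)(1 − 0.26) ÷ 1,390,000 = (EBIT − €637,000)(1 − 0.26) ÷ 1,110,000.
The (1 − t) factor cancels: (EBIT − 119,000) × 1,110,000 = (EBIT − 637,000) × 1,390,000.
Solving, EBIT = (637,000·1,390,000 − 119,000·1,110,000) / (1,390,000 − 1,110,000) = 753,340,000,000 / 280,000 = 2,690,500.00.

€2,690,500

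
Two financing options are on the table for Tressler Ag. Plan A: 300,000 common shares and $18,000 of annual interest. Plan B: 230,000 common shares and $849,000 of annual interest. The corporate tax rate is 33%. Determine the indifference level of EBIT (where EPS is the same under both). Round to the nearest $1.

At indifference, (EBIT − 18,000)(1 − t)/300,000 = (EBIT − 849,000)(1 − t)/230,000.
The (1 − t) factor cancels: (EBIT − 18,000) × 230,000 = (EBIT − 849,000) × 300,000.
EBIT × (300,000 − 230,000) = 849,000 × 300,000 − 18,000 × 230,000 = 250,560,000,000, so EBIT = 250,560,000,000 ÷ 70,000 = 3,579,428.57.

$3,579,429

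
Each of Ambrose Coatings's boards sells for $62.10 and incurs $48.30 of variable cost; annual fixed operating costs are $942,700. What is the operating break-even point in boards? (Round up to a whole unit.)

Contribution margin per unit = $62.10 − $48.30 = $13.80.
Break-even volume = fixed costs ÷ CM per unit = $942,700 ÷ $13.80 = 68,311.59, so 68,312 boards.

68,312 boards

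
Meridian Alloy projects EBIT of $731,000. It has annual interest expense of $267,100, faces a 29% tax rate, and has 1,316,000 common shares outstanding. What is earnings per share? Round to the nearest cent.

Interest = $267,100.00, so EBT = $731,000 − $267,100.00 = $463,900.00.
Net income = $463,900.00 × (1 − 0.29) = $329,369.00.
Per share: $329,369.00 / 1,316,000 shares = $0.25.

$0.25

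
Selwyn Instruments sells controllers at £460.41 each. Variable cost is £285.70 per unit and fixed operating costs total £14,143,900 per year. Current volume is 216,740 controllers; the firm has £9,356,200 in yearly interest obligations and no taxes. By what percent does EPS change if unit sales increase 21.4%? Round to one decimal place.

+56.4%

Total contribution margin = 216,740 × £174.71 = £37,866,645.40.
Operating income = contribution − fixed costs = £37,866,645.40 − £14,143,900 = £23,722,745.40.
After interest of £9,356,200.00, pre-tax earnings = £14,366,545.40.
DCL = total CM / (EBIT − I) = £37,866,645.40 / £14,366,545.40 = 2.6358.
EPS therefore changes by 2.6358 × (+21.4%) = +56.4%.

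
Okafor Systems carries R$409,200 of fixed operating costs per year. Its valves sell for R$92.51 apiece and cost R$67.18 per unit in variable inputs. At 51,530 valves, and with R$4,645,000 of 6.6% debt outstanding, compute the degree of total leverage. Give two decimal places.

2.21

Contribution at this volume is 51,530 × R$25.33 = R$1,305,254.90.
EBIT = R$1,305,254.90 − R$409,200 = R$896,054.90. Interest = R$306,570.00.
DOL = R$1,305,254.90 ÷ R$896,054.90 = 1.4567; DFL = R$896,054.90 ÷ R$589,484.90 = 1.5201.
Combined leverage = 1.4567 × 1.5201 = 2.2143.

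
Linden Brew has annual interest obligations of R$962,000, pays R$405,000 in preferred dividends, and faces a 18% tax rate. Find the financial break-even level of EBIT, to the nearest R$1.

Grossing the preferred dividend up to pre-tax terms: R$405,000 / (1 − 0.18) = R$493,902.44.
Financial break-even EBIT = interest + D_p ÷ (1 − t) = R$962,000 + R$493,902.44 = R$1,455,902.44.

R$1,455,902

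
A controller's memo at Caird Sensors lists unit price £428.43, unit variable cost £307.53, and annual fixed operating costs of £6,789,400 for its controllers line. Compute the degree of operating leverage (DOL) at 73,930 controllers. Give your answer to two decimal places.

4.16

At 73,930 units, contribution = 73,930 × £120.90 = £8,938,137.00.
Operating income = contribution − fixed costs = £8,938,137.00 − £6,789,400 = £2,148,737.00.
DOL = contribution ÷ EBIT = £8,938,137.00 ÷ £2,148,737.00 = 4.1597.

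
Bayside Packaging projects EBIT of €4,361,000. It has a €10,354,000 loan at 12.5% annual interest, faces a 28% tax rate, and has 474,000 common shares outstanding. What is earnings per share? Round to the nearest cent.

€4.66

Pre-tax income = €4,361,000 − €1,294,250.00 = €3,066,750.00.
Net income = €3,066,750.00 × (1 − 0.28) = €2,208,060.00.
Per share: €2,208,060.00 / 474,000 shares = €4.66.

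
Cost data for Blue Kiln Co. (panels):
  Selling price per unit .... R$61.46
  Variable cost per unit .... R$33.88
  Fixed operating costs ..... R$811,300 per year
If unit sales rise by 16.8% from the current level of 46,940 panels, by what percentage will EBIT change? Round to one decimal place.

At 46,940 units, contribution = 46,940 × R$27.58 = R$1,294,605.20.
Subtracting fixed costs: EBIT = R$1,294,605.20 − R$811,300 = R$483,305.20.
Degree of operating leverage = R$1,294,605.20 / R$483,305.20 = 2.6786.
%ΔEBIT = DOL × %ΔSales = 2.6786 × +16.8% = +45.0%.

+45.0%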